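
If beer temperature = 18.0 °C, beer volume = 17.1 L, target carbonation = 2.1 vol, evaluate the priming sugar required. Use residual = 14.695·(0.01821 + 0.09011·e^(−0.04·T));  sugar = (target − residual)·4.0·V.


residual = 14.695·(0.01821 + 0.09011·e^(−0.04·18.0)) = 0.9121
sugar = (2.1 − 0.9121)·4.0·17.1

81.2498 g


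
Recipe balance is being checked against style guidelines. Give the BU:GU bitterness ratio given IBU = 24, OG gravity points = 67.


BU:GU = IBU / OG_points
BU:GU = 24 / 67

0.3582


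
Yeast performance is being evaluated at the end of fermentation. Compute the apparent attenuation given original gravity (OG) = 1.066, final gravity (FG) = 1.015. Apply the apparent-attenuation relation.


AA = (OG − FG)/(OG − 1) · 100
AA = (1.066 − 1.015)/(1.066 − 1) · 100

77.2727 %


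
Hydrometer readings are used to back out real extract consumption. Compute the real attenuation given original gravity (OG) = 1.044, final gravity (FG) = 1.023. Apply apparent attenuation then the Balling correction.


AA = (OG−FG)/(OG−1)·100;  RA = AA·0.8192
AA = (1.044 − 1.023)/(1.044 − 1)·100 = 47.7273
RA = 47.7273·0.8192

39.0982 %


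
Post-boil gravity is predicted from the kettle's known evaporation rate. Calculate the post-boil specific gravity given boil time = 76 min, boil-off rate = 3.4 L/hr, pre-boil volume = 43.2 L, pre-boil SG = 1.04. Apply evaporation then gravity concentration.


V_post = V_pre − rate·(t/60);  SG_post = 1 + (SG_pre−1)·V_pre/V_post
V_post = 43.2 − 3.4·(76/60) = 38.8933
SG_post = 1 + (1.04 − 1)·43.2/38.8933

1.0444


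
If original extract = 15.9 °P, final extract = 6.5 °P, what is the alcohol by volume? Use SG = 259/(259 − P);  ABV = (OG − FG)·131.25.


OG = 259/(259 − 15.9) = 1.0654
FG = 259/(259 − 6.5) = 1.0257
ABV = (1.0654 − 1.0257)·131.25

5.2057 % ABV


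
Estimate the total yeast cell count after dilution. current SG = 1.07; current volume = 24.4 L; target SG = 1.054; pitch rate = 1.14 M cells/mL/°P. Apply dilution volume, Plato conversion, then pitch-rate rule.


V_w = V·((SG_c−1)/(SG_t−1)−1);  °P = 259 − 259/SG_t;  cells = rate·(V+V_w)·°P
V_w = 24.4·((1.07−1)/(1.054−1)−1) = 7.2296
V_final = 24.4 + 7.2296 = 31.6296
°P = 259 − 259/1.054 = 13.2694
cells = 1.14·31.6296·13.2694

478.4669 billion cells


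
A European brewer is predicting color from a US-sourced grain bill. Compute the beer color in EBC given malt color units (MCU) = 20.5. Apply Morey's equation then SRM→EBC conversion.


SRM = 1.4922·MCU^0.6859;  EBC = SRM·1.97
SRM = 1.4922·20.5^0.6859 = 11.8457
EBC = 11.8457·1.97

23.3359 EBC


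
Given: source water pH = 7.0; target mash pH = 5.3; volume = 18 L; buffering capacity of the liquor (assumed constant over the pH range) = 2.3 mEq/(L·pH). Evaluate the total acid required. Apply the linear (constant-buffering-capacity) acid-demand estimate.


acid = buffering capacity · (pH_source − pH_target) · V
acid = 2.3 · (7.0 − 5.3) · 18

70.3800 mEq


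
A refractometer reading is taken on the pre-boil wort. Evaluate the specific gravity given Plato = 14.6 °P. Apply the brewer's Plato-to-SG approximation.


SG = 259/(259 − P)
SG = 259/(259 − 14.6)

1.0597


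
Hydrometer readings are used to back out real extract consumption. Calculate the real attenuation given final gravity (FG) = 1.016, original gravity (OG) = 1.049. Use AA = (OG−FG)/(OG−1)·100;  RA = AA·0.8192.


AA = (1.049 − 1.016)/(1.049 − 1)·100 = 67.3469
RA = 67.3469·0.8192

55.1706 %


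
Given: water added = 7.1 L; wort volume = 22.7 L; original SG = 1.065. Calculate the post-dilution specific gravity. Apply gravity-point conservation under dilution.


SG_new = 1 + (SG_old − 1)·V_old/(V_old + V_water)
pts = (1.065 − 1)·1000·22.7/(22.7 + 7.1) = 49.5134
SG_new = 1 + 49.5134/1000

1.0495


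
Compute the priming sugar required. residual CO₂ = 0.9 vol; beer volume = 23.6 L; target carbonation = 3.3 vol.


sugar = (target − residual)·4.0·V
sugar = (3.3 − 0.9)·4.0·23.6

226.5600 g


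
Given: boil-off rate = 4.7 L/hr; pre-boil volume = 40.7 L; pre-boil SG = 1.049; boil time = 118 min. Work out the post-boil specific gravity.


V_post = V_pre − rate·(t/60);  SG_post = 1 + (SG_pre−1)·V_pre/V_post
V_post = 40.7 − 4.7·(118/60) = 31.4567
SG_post = 1 + (1.049 − 1)·40.7/31.4567

1.0634


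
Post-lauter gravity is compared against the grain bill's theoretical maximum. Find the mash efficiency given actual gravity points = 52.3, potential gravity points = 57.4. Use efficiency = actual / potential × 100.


efficiency = 52.3 / 57.4 × 100

91.1150 %


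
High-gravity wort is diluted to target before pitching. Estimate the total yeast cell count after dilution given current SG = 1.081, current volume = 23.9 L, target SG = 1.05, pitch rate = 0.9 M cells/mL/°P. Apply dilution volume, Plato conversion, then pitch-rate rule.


V_w = V·((SG_c−1)/(SG_t−1)−1);  °P = 259 − 259/SG_t;  cells = rate·(V+V_w)·°P
V_w = 23.9·((1.081−1)/(1.05−1)−1) = 14.8180
V_final = 23.9 + 14.8180 = 38.7180
°P = 259 − 259/1.05 = 12.3333
cells = 0.9·38.7180·12.3333

429.7698 billion cells


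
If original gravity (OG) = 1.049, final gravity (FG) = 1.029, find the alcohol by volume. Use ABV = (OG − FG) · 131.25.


ABV = (1.049 − 1.029) · 131.25

2.6250 % ABV


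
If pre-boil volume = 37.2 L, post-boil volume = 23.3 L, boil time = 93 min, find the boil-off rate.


rate = (V_pre − V_post) / (t_min/60)
rate = (37.2 − 23.3) / (93/60)

8.9677 L/hr


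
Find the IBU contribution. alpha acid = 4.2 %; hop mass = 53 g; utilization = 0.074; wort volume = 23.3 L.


IBU = (α/100)·mass·U·1000 / V
IBU = (4.2/100)·53·0.074·1000 / 23.3

7.0697 IBU


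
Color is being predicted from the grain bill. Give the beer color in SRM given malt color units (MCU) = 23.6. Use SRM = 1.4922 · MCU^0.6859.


SRM = 1.4922 · 23.6^0.6859

13.0469 SRM


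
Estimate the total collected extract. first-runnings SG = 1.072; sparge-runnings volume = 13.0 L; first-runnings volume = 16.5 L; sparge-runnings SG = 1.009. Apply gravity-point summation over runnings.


total = Σ (SG_i − 1)·1000·V_i
first = (1.072 − 1)·1000·16.5 = 1188.0000
sparge = (1.009 − 1)·1000·13.0 = 117.0000
total = 1188.0000 + 117.0000

1305.0000 gravity·L


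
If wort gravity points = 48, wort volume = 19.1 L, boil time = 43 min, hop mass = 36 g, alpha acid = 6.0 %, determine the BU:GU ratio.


U = 1.65·0.000125^(GP/1000)·(1−e^(−0.04t))/4.15;  IBU = (α/100)·m·U·1000/V;  BU:GU = IBU/GP
U = 1.65·0.000125^(48/1000)·(1−e^(−0.04·43))/4.15 = 0.2120
IBU = (6.0/100)·36·0.2120·1000/19.1 = 23.9782
BU:GU = 23.9782/48

0.4995


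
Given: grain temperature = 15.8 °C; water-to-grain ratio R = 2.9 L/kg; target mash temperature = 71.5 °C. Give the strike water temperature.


T_strike = (0.41/R)·(T_mash − T_grain) + T_mash
T_strike = (0.41/2.9)·(71.5 − 15.8) + 71.5

79.3748 °C


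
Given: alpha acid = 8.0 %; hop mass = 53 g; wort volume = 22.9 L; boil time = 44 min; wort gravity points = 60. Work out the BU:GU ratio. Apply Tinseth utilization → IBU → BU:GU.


U = 1.65·0.000125^(GP/1000)·(1−e^(−0.04t))/4.15;  IBU = (α/100)·m·U·1000/V;  BU:GU = IBU/GP
U = 1.65·0.000125^(60/1000)·(1−e^(−0.04·44))/4.15 = 0.1920
IBU = (8.0/100)·53·0.1920·1000/22.9 = 35.5457
BU:GU = 35.5457/60

0.5924


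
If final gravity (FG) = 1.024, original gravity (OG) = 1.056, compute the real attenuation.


AA = (OG−FG)/(OG−1)·100;  RA = AA·0.8192
AA = (1.056 − 1.024)/(1.056 − 1)·100 = 57.1429
RA = 57.1429·0.8192

46.8114 %


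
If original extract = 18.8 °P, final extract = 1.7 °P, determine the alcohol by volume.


SG = 259/(259 − P);  ABV = (OG − FG)·131.25
OG = 259/(259 − 18.8) = 1.0783
FG = 259/(259 − 1.7) = 1.0066
ABV = (1.0783 − 1.0066)·131.25

9.4055 % ABV


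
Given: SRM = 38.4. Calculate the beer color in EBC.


EBC = SRM · 1.97
EBC = 38.4 · 1.97

75.6480 EBC


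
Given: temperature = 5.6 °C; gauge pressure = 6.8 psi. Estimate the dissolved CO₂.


vols = (P + 14.695)·(0.01821 + 0.09011·e^(−0.04·T))
vols = (6.8 + 14.695)·(0.01821 + 0.09011·e^(−0.04·5.6))

1.9396 volumes


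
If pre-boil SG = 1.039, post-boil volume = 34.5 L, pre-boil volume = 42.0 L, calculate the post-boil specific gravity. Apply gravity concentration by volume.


SG_post = 1 + (SG_pre − 1)·V_pre/V_post
pts_pre = (1.039 − 1)·1000 = 39.0000
pts_post = 39.0000·42.0/34.5 = 47.4783
SG_post = 1 + 47.4783/1000

1.0475


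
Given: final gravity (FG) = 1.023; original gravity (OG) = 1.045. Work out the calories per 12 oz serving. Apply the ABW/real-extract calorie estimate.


ABW = (OG−FG)·131.25·0.79/FG;  °P = 259 − 259/SG (for OG→OE and FG→AE);  RE = 0.1808·OE + 0.8192·AE;  Cal = (6.9·ABW + 4·(RE−0.1))·FG·3.55
ABW = (1.045 − 1.023)·131.25·0.79/1.023 = 2.2298
OE = 259 − 259/1.045 = 11.1531 °P
AE = 259 − 259/1.023 = 5.8231 °P
RE = 0.1808·11.1531 + 0.8192·5.8231 = 6.7867 °P
Cal = (6.9·2.2298 + 4·(6.7867−0.1))·1.023·3.55

153.0118 kcal


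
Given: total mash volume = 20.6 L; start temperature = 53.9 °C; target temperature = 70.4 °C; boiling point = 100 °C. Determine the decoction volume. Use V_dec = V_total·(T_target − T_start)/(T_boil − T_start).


V_dec = 20.6·(70.4 − 53.9)/(100 − 53.9)

7.3731 L


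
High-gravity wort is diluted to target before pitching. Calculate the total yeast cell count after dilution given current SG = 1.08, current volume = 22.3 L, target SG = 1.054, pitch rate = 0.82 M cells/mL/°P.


V_w = V·((SG_c−1)/(SG_t−1)−1);  °P = 259 − 259/SG_t;  cells = rate·(V+V_w)·°P
V_w = 22.3·((1.08−1)/(1.054−1)−1) = 10.7370
V_final = 22.3 + 10.7370 = 33.0370
°P = 259 − 259/1.054 = 13.2694
cells = 0.82·33.0370·13.2694

359.4743 billion cells


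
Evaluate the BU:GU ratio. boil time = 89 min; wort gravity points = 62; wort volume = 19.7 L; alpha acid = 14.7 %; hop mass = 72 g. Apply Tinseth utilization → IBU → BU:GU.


U = 1.65·0.000125^(GP/1000)·(1−e^(−0.04t))/4.15;  IBU = (α/100)·m·U·1000/V;  BU:GU = IBU/GP
U = 1.65·0.000125^(62/1000)·(1−e^(−0.04·89))/4.15 = 0.2213
IBU = (14.7/100)·72·0.2213·1000/19.7 = 118.8771
BU:GU = 118.8771/62

1.9174


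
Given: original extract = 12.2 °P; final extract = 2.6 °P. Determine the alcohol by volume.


SG = 259/(259 − P);  ABV = (OG − FG)·131.25
OG = 259/(259 − 12.2) = 1.0494
FG = 259/(259 − 2.6) = 1.0101
ABV = (1.0494 − 1.0101)·131.25

5.1571 % ABV


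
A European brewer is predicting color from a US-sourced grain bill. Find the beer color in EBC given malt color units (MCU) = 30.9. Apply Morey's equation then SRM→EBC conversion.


SRM = 1.4922·MCU^0.6859;  EBC = SRM·1.97
SRM = 1.4922·30.9^0.6859 = 15.6960
EBC = 15.6960·1.97

30.9212 EBC


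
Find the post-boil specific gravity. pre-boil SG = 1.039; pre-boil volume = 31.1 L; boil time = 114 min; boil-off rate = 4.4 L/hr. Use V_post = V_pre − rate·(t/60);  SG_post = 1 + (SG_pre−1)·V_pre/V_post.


V_post = 31.1 − 4.4·(114/60) = 22.7400
SG_post = 1 + (1.039 − 1)·31.1/22.7400

1.0533


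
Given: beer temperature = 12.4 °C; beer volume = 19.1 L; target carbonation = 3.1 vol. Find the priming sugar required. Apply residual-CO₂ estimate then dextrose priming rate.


residual = 14.695·(0.01821 + 0.09011·e^(−0.04·T));  sugar = (target − residual)·4.0·V
residual = 14.695·(0.01821 + 0.09011·e^(−0.04·12.4)) = 1.0740
sugar = (3.1 − 1.0740)·4.0·19.1

154.7893 g


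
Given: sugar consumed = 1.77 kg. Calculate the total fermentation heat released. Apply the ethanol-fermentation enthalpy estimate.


Q = m_sugar · 590 kJ/kg
Q = 1.77 · 590

1044.3000 kJ


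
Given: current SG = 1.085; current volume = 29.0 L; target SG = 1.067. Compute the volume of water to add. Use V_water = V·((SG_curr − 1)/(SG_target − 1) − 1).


V_water = 29.0·((1.085 − 1)/(1.067 − 1) − 1)

7.7910 L


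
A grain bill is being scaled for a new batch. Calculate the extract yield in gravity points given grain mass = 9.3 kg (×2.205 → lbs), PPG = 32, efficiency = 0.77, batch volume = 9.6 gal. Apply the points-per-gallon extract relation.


points = lbs × PPG × eff / vol
lbs = 9.3 × 2.205 = 20.5065
points = 20.5065 × 32 × 0.77 / 9.6

52.6334 points


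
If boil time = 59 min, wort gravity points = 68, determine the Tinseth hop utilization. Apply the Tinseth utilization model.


U = 1.65·0.000125^(GP/1000) · (1 − e^(−0.04·t))/4.15
bigness = 1.65·0.000125^(68/1000) = 0.8955
boil_factor = (1 − e^(−0.04·59))/4.15 = 0.2182
U = 0.8955 · 0.2182

0.1954


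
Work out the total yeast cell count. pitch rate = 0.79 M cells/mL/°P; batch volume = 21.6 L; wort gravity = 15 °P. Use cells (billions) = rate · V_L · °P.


cells = 0.79 · 21.6 · 15

255.9600 billion cells


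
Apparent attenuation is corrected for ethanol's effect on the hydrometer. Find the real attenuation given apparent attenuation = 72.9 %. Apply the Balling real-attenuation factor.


RA = AA · 0.8192
RA = 72.9 · 0.8192

59.7197 %


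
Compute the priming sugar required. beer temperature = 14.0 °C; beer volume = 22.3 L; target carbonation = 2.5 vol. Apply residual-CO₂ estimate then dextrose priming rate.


residual = 14.695·(0.01821 + 0.09011·e^(−0.04·T));  sugar = (target − residual)·4.0·V
residual = 14.695·(0.01821 + 0.09011·e^(−0.04·14.0)) = 1.0240
sugar = (2.5 − 1.0240)·4.0·22.3

131.6617 g


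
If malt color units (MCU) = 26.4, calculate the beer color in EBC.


SRM = 1.4922·MCU^0.6859;  EBC = SRM·1.97
SRM = 1.4922·26.4^0.6859 = 14.0898
EBC = 14.0898·1.97

27.7569 EBC


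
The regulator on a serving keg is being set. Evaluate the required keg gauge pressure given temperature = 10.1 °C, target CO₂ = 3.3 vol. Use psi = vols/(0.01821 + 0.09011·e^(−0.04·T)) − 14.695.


psi = 3.3/(0.01821 + 0.09011·e^(−0.04·10.1)) − 14.695

27.4122 psi


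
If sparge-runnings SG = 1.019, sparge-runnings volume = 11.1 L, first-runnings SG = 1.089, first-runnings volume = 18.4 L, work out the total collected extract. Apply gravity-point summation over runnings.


total = Σ (SG_i − 1)·1000·V_i
first = (1.089 − 1)·1000·18.4 = 1637.6000
sparge = (1.019 − 1)·1000·11.1 = 210.9000
total = 1637.6000 + 210.9000

1848.5000 gravity·L


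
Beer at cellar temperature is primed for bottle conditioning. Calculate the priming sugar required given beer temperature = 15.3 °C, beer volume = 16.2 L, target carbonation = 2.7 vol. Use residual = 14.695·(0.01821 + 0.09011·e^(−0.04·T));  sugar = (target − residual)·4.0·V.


residual = 14.695·(0.01821 + 0.09011·e^(−0.04·15.3)) = 0.9856
sugar = (2.7 − 0.9856)·4.0·16.2

111.0902 g


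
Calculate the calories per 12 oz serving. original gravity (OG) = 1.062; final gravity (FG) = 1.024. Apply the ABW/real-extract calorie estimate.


ABW = (OG−FG)·131.25·0.79/FG;  °P = 259 − 259/SG (for OG→OE and FG→AE);  RE = 0.1808·OE + 0.8192·AE;  Cal = (6.9·ABW + 4·(RE−0.1))·FG·3.55
ABW = (1.062 − 1.024)·131.25·0.79/1.024 = 3.8478
OE = 259 − 259/1.062 = 15.1205 °P
AE = 259 − 259/1.024 = 6.0703 °P
RE = 0.1808·15.1205 + 0.8192·6.0703 = 7.7066 °P
Cal = (6.9·3.8478 + 4·(7.7066−0.1))·1.024·3.55

207.1193 kcal


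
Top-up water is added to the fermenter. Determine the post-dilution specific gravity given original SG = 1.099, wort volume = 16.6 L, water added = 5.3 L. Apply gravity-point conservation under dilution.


SG_new = 1 + (SG_old − 1)·V_old/(V_old + V_water)
pts = (1.099 − 1)·1000·16.6/(16.6 + 5.3) = 75.0411
SG_new = 1 + 75.0411/1000

1.0750


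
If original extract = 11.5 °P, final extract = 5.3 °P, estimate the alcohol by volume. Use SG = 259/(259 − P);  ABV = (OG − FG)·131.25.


OG = 259/(259 − 11.5) = 1.0465
FG = 259/(259 − 5.3) = 1.0209
ABV = (1.0465 − 1.0209)·131.25

3.3566 % ABV


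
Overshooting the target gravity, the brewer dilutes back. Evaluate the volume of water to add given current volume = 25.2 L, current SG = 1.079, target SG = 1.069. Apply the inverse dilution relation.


V_water = V·((SG_curr − 1)/(SG_target − 1) − 1)
V_water = 25.2·((1.079 − 1)/(1.069 − 1) − 1)

3.6522 L


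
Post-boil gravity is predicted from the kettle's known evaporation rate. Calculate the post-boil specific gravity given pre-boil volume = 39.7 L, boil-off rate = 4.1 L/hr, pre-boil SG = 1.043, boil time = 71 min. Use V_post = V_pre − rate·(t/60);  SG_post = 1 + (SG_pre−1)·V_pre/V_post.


V_post = 39.7 − 4.1·(71/60) = 34.8483
SG_post = 1 + (1.043 − 1)·39.7/34.8483

1.0490


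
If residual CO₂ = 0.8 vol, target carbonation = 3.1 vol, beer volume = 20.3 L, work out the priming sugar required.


sugar = (target − residual)·4.0·V
sugar = (3.1 − 0.8)·4.0·20.3

186.7600 g


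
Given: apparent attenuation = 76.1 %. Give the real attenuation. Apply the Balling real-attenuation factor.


RA = AA · 0.8192
RA = 76.1 · 0.8192

62.3411 %


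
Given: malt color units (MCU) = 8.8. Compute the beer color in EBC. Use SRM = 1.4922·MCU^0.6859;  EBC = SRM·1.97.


SRM = 1.4922·8.8^0.6859 = 6.6320
EBC = 6.6320·1.97

13.0651 EBC


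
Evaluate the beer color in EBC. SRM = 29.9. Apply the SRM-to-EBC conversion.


EBC = SRM · 1.97
EBC = 29.9 · 1.97

58.9030 EBC


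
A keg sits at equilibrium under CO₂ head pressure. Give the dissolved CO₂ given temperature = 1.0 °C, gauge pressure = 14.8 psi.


vols = (P + 14.695)·(0.01821 + 0.09011·e^(−0.04·T))
vols = (14.8 + 14.695)·(0.01821 + 0.09011·e^(−0.04·1.0))

3.0907 volumes


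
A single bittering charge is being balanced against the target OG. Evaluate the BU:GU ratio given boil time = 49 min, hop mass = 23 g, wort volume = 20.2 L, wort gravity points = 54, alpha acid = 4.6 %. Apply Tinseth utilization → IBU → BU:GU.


U = 1.65·0.000125^(GP/1000)·(1−e^(−0.04t))/4.15;  IBU = (α/100)·m·U·1000/V;  BU:GU = IBU/GP
U = 1.65·0.000125^(54/1000)·(1−e^(−0.04·49))/4.15 = 0.2102
IBU = (4.6/100)·23·0.2102·1000/20.2 = 11.0120
BU:GU = 11.0120/54

0.2039


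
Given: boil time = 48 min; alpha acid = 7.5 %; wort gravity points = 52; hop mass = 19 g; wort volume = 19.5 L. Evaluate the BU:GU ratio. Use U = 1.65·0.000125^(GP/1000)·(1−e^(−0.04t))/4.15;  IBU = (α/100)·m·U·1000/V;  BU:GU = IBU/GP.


U = 1.65·0.000125^(52/1000)·(1−e^(−0.04·48))/4.15 = 0.2126
IBU = (7.5/100)·19·0.2126·1000/19.5 = 15.5383
BU:GU = 15.5383/52

0.2988


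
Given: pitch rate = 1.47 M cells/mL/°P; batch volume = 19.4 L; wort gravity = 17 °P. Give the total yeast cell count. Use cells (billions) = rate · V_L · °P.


cells = 1.47 · 19.4 · 17

484.8060 billion cells


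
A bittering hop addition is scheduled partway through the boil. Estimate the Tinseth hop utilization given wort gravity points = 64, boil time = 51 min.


U = 1.65·0.000125^(GP/1000) · (1 − e^(−0.04·t))/4.15
bigness = 1.65·0.000125^(64/1000) = 0.9283
boil_factor = (1 − e^(−0.04·51))/4.15 = 0.2096
U = 0.9283 · 0.2096

0.1946


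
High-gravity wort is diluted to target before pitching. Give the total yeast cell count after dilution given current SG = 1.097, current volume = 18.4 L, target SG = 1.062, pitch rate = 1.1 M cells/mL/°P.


V_w = V·((SG_c−1)/(SG_t−1)−1);  °P = 259 − 259/SG_t;  cells = rate·(V+V_w)·°P
V_w = 18.4·((1.097−1)/(1.062−1)−1) = 10.3871
V_final = 18.4 + 10.3871 = 28.7871
°P = 259 − 259/1.062 = 15.1205
cells = 1.1·28.7871·15.1205

478.8037 billion cells


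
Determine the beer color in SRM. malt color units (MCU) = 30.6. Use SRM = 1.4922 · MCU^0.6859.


SRM = 1.4922 · 30.6^0.6859

15.5913 SRM


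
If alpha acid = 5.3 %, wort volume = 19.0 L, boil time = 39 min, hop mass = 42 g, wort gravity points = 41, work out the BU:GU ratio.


U = 1.65·0.000125^(GP/1000)·(1−e^(−0.04t))/4.15;  IBU = (α/100)·m·U·1000/V;  BU:GU = IBU/GP
U = 1.65·0.000125^(41/1000)·(1−e^(−0.04·39))/4.15 = 0.2173
IBU = (5.3/100)·42·0.2173·1000/19.0 = 25.4526
BU:GU = 25.4526/41

0.6208


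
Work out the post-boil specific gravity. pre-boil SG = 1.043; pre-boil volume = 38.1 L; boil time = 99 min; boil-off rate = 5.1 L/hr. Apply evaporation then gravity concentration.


V_post = V_pre − rate·(t/60);  SG_post = 1 + (SG_pre−1)·V_pre/V_post
V_post = 38.1 − 5.1·(99/60) = 29.6850
SG_post = 1 + (1.043 − 1)·38.1/29.6850

1.0552


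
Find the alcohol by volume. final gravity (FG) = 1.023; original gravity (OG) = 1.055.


ABV = (OG − FG) · 131.25
ABV = (1.055 − 1.023) · 131.25

4.2000 % ABV


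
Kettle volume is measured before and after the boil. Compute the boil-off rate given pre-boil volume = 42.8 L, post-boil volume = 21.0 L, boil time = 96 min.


rate = (V_pre − V_post) / (t_min/60)
rate = (42.8 − 21.0) / (96/60)

13.6250 L/hr


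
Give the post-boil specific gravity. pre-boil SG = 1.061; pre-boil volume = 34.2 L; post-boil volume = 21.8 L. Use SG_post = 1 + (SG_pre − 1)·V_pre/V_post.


pts_pre = (1.061 − 1)·1000 = 61.0000
pts_post = 61.0000·34.2/21.8 = 95.6972
SG_post = 1 + 95.6972/1000

1.0957


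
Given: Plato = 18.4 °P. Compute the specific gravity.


SG = 259/(259 − P)
SG = 259/(259 − 18.4)

1.0765


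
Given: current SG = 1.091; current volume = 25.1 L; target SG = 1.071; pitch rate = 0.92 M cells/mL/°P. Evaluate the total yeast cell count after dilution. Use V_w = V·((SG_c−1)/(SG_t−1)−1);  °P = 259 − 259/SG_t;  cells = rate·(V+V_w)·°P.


V_w = 25.1·((1.091−1)/(1.071−1)−1) = 7.0704
V_final = 25.1 + 7.0704 = 32.1704
°P = 259 − 259/1.071 = 17.1699
cells = 0.92·32.1704·17.1699

508.1749 billion cells


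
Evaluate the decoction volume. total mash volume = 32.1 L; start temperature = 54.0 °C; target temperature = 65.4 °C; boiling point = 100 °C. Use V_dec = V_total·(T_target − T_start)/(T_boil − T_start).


V_dec = 32.1·(65.4 − 54.0)/(100 − 54.0)

7.9552 L


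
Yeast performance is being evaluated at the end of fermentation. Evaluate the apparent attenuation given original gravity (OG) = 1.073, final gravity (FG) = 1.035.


AA = (OG − FG)/(OG − 1) · 100
AA = (1.073 − 1.035)/(1.073 − 1) · 100

52.0548 %


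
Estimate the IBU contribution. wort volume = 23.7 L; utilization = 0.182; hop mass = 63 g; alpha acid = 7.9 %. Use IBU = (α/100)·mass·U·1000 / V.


IBU = (7.9/100)·63·0.182·1000 / 23.7

38.2200 IBU


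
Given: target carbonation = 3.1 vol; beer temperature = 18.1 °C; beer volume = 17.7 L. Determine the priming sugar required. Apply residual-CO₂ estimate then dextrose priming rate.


residual = 14.695·(0.01821 + 0.09011·e^(−0.04·T));  sugar = (target − residual)·4.0·V
residual = 14.695·(0.01821 + 0.09011·e^(−0.04·18.1)) = 0.9096
sugar = (3.1 − 0.9096)·4.0·17.7

155.0829 g


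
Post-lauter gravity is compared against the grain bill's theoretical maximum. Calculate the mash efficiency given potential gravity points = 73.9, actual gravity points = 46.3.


efficiency = actual / potential × 100
efficiency = 46.3 / 73.9 × 100

62.6522 %


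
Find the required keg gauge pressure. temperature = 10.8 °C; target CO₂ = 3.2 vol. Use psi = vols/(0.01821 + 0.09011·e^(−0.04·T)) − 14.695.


psi = 3.2/(0.01821 + 0.09011·e^(−0.04·10.8)) − 14.695

27.0204 psi


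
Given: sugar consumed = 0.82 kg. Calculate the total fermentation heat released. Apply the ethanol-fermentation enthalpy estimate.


Q = m_sugar · 590 kJ/kg
Q = 0.82 · 590

483.8000 kJ


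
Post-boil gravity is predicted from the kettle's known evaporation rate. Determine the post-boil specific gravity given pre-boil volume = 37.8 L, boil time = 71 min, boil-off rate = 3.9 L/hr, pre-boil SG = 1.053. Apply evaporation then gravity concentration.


V_post = V_pre − rate·(t/60);  SG_post = 1 + (SG_pre−1)·V_pre/V_post
V_post = 37.8 − 3.9·(71/60) = 33.1850
SG_post = 1 + (1.053 − 1)·37.8/33.1850

1.0604


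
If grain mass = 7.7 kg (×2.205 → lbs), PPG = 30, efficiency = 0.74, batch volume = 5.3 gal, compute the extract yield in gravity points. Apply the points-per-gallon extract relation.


points = lbs × PPG × eff / vol
lbs = 7.7 × 2.205 = 16.9785
points = 16.9785 × 30 × 0.74 / 5.3

71.1175 points


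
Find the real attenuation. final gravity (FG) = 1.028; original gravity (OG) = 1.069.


AA = (OG−FG)/(OG−1)·100;  RA = AA·0.8192
AA = (1.069 − 1.028)/(1.069 − 1)·100 = 59.4203
RA = 59.4203·0.8192

48.6771 %


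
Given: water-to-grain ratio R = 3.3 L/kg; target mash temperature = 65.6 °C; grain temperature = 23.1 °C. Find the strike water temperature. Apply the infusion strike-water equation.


T_strike = (0.41/R)·(T_mash − T_grain) + T_mash
T_strike = (0.41/3.3)·(65.6 − 23.1) + 65.6

70.8803 °C


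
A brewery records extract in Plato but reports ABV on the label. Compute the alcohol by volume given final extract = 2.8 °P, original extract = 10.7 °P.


SG = 259/(259 − P);  ABV = (OG − FG)·131.25
OG = 259/(259 − 10.7) = 1.0431
FG = 259/(259 − 2.8) = 1.0109
ABV = (1.0431 − 1.0109)·131.25

4.2215 % ABV


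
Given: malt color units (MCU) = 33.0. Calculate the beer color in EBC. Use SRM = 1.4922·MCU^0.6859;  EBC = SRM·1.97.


SRM = 1.4922·33.0^0.6859 = 16.4201
EBC = 16.4201·1.97

32.3476 EBC


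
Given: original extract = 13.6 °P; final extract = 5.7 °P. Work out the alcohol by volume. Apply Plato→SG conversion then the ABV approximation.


SG = 259/(259 − P);  ABV = (OG − FG)·131.25
OG = 259/(259 − 13.6) = 1.0554
FG = 259/(259 − 5.7) = 1.0225
ABV = (1.0554 − 1.0225)·131.25

4.3203 % ABV


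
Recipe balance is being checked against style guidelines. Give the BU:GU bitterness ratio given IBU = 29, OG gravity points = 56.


BU:GU = IBU / OG_points
BU:GU = 29 / 56

0.5179


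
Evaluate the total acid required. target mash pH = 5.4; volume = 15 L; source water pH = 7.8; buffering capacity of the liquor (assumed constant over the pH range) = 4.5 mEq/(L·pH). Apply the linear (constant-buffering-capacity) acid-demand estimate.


acid = buffering capacity · (pH_source − pH_target) · V
acid = 4.5 · (7.8 − 5.4) · 15

162.0000 mEq


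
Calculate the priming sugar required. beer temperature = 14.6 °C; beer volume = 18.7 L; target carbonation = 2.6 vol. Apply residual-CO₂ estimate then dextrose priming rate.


residual = 14.695·(0.01821 + 0.09011·e^(−0.04·T));  sugar = (target − residual)·4.0·V
residual = 14.695·(0.01821 + 0.09011·e^(−0.04·14.6)) = 1.0060
sugar = (2.6 − 1.0060)·4.0·18.7

119.2286 g


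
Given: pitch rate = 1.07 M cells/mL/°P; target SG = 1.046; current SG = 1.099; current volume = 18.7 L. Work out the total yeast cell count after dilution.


V_w = V·((SG_c−1)/(SG_t−1)−1);  °P = 259 − 259/SG_t;  cells = rate·(V+V_w)·°P
V_w = 18.7·((1.099−1)/(1.046−1)−1) = 21.5457
V_final = 18.7 + 21.5457 = 40.2457
°P = 259 − 259/1.046 = 11.3901
cells = 1.07·40.2457·11.3901

490.4883 billion cells


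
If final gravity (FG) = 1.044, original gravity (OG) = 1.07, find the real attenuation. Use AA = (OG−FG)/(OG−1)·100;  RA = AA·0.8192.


AA = (1.07 − 1.044)/(1.07 − 1)·100 = 37.1429
RA = 37.1429·0.8192

30.4274 %


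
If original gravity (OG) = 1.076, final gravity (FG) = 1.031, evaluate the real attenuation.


AA = (OG−FG)/(OG−1)·100;  RA = AA·0.8192
AA = (1.076 − 1.031)/(1.076 − 1)·100 = 59.2105
RA = 59.2105·0.8192

48.5053 %


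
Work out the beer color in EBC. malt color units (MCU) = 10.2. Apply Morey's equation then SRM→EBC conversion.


SRM = 1.4922·MCU^0.6859;  EBC = SRM·1.97
SRM = 1.4922·10.2^0.6859 = 7.3388
EBC = 7.3388·1.97

14.4575 EBC


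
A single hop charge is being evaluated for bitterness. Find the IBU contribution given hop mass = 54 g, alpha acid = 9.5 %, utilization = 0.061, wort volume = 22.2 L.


IBU = (α/100)·mass·U·1000 / V
IBU = (9.5/100)·54·0.061·1000 / 22.2

14.0959 IBU


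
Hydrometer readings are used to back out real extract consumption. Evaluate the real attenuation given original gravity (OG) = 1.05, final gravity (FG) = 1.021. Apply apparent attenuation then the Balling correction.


AA = (OG−FG)/(OG−1)·100;  RA = AA·0.8192
AA = (1.05 − 1.021)/(1.05 − 1)·100 = 58.0000
RA = 58.0000·0.8192

47.5136 %


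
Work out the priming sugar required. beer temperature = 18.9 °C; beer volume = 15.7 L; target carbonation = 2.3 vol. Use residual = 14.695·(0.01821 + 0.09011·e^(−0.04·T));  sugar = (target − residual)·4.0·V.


residual = 14.695·(0.01821 + 0.09011·e^(−0.04·18.9)) = 0.8893
sugar = (2.3 − 0.8893)·4.0·15.7

88.5891 g


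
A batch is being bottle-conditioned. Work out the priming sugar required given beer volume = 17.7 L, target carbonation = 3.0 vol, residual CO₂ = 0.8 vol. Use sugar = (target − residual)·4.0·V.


sugar = (3.0 − 0.8)·4.0·17.7

155.7600 g


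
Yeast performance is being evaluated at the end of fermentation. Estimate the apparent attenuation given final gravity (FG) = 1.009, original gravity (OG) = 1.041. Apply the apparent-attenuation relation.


AA = (OG − FG)/(OG − 1) · 100
AA = (1.041 − 1.009)/(1.041 − 1) · 100

78.0488 %


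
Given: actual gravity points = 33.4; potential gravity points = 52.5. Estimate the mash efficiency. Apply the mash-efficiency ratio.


efficiency = actual / potential × 100
efficiency = 33.4 / 52.5 × 100

63.6190 %


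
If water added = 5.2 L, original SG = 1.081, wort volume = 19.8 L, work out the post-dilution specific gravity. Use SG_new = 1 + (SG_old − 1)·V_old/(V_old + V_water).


pts = (1.081 − 1)·1000·19.8/(19.8 + 5.2) = 64.1520
SG_new = 1 + 64.1520/1000

1.0642


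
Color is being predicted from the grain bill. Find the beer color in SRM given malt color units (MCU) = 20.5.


SRM = 1.4922 · MCU^0.6859
SRM = 1.4922 · 20.5^0.6859

11.8457 SRM


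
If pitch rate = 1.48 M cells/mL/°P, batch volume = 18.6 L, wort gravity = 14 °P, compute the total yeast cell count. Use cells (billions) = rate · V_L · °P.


cells = 1.48 · 18.6 · 14

385.3920 billion cells


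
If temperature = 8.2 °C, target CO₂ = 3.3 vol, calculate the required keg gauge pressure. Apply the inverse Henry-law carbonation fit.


psi = vols/(0.01821 + 0.09011·e^(−0.04·T)) − 14.695
psi = 3.3/(0.01821 + 0.09011·e^(−0.04·8.2)) − 14.695

25.0057 psi


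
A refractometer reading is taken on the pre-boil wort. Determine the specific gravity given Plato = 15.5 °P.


SG = 259/(259 − P)
SG = 259/(259 − 15.5)

1.0637


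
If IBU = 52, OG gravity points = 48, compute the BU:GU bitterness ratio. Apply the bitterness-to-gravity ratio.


BU:GU = IBU / OG_points
BU:GU = 52 / 48

1.0833


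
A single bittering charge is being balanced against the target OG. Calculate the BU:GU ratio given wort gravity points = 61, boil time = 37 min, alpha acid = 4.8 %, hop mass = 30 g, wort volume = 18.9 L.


U = 1.65·0.000125^(GP/1000)·(1−e^(−0.04t))/4.15;  IBU = (α/100)·m·U·1000/V;  BU:GU = IBU/GP
U = 1.65·0.000125^(61/1000)·(1−e^(−0.04·37))/4.15 = 0.1775
IBU = (4.8/100)·30·0.1775·1000/18.9 = 13.5229
BU:GU = 13.5229/61

0.2217


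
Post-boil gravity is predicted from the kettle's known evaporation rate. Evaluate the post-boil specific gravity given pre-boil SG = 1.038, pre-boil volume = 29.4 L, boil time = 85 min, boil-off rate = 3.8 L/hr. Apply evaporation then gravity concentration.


V_post = V_pre − rate·(t/60);  SG_post = 1 + (SG_pre−1)·V_pre/V_post
V_post = 29.4 − 3.8·(85/60) = 24.0167
SG_post = 1 + (1.038 − 1)·29.4/24.0167

1.0465


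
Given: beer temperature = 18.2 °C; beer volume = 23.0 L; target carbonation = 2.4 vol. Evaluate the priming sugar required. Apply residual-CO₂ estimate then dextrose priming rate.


residual = 14.695·(0.01821 + 0.09011·e^(−0.04·T));  sugar = (target − residual)·4.0·V
residual = 14.695·(0.01821 + 0.09011·e^(−0.04·18.2)) = 0.9070
sugar = (2.4 − 0.9070)·4.0·23.0

137.3559 g


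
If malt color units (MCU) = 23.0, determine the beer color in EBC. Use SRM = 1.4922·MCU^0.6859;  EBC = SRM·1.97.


SRM = 1.4922·23.0^0.6859 = 12.8185
EBC = 12.8185·1.97

25.2524 EBC


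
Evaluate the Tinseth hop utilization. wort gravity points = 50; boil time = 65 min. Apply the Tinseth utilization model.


U = 1.65·0.000125^(GP/1000) · (1 − e^(−0.04·t))/4.15
bigness = 1.65·0.000125^(50/1000) = 1.0528
boil_factor = (1 − e^(−0.04·65))/4.15 = 0.2231
U = 1.0528 · 0.2231

0.2348


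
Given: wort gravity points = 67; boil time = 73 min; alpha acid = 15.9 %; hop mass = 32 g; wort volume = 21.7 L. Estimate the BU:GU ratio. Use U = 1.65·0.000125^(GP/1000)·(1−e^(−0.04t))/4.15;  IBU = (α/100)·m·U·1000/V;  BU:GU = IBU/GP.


U = 1.65·0.000125^(67/1000)·(1−e^(−0.04·73))/4.15 = 0.2060
IBU = (15.9/100)·32·0.2060·1000/21.7 = 48.2990
BU:GU = 48.2990/67

0.7209


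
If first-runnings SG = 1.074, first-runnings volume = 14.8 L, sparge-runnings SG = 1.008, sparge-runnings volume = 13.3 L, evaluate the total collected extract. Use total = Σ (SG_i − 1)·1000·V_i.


first = (1.074 − 1)·1000·14.8 = 1095.2000
sparge = (1.008 − 1)·1000·13.3 = 106.4000
total = 1095.2000 + 106.4000

1201.6000 gravity·L


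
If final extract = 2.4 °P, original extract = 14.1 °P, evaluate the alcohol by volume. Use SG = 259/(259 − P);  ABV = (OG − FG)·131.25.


OG = 259/(259 − 14.1) = 1.0576
FG = 259/(259 − 2.4) = 1.0094
ABV = (1.0576 − 1.0094)·131.25

6.3291 % ABV


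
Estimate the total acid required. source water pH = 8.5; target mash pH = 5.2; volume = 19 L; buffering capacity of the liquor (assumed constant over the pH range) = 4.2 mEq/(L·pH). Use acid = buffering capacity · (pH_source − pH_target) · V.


acid = 4.2 · (8.5 − 5.2) · 19

263.3400 mEq


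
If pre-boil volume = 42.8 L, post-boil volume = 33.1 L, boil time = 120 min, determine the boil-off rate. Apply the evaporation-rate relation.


rate = (V_pre − V_post) / (t_min/60)
rate = (42.8 − 33.1) / (120/60)

4.8500 L/hr


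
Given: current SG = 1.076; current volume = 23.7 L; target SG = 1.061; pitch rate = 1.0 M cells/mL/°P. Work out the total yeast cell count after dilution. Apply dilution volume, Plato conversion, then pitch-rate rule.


V_w = V·((SG_c−1)/(SG_t−1)−1);  °P = 259 − 259/SG_t;  cells = rate·(V+V_w)·°P
V_w = 23.7·((1.076−1)/(1.061−1)−1) = 5.8279
V_final = 23.7 + 5.8279 = 29.5279
°P = 259 − 259/1.061 = 14.8907
cells = 1.0·29.5279·14.8907

439.6897 billion cells


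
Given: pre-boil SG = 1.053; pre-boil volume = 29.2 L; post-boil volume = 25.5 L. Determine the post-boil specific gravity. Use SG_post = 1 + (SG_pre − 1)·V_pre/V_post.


pts_pre = (1.053 − 1)·1000 = 53.0000
pts_post = 53.0000·29.2/25.5 = 60.6902
SG_post = 1 + 60.6902/1000

1.0607


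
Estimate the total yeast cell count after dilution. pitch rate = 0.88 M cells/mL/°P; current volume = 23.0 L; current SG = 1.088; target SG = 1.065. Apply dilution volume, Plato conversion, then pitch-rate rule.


V_w = V·((SG_c−1)/(SG_t−1)−1);  °P = 259 − 259/SG_t;  cells = rate·(V+V_w)·°P
V_w = 23.0·((1.088−1)/(1.065−1)−1) = 8.1385
V_final = 23.0 + 8.1385 = 31.1385
°P = 259 − 259/1.065 = 15.8075
cells = 0.88·31.1385·15.8075

433.1550 billion cells


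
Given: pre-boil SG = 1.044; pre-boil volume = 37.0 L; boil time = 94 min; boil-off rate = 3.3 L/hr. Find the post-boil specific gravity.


V_post = V_pre − rate·(t/60);  SG_post = 1 + (SG_pre−1)·V_pre/V_post
V_post = 37.0 − 3.3·(94/60) = 31.8300
SG_post = 1 + (1.044 − 1)·37.0/31.8300

1.0511


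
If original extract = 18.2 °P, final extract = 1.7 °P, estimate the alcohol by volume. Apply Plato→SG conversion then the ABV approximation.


SG = 259/(259 − P);  ABV = (OG − FG)·131.25
OG = 259/(259 − 18.2) = 1.0756
FG = 259/(259 − 1.7) = 1.0066
ABV = (1.0756 − 1.0066)·131.25

9.0529 % ABV


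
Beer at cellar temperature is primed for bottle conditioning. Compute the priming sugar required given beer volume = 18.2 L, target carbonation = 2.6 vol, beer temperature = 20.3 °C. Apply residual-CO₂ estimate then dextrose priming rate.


residual = 14.695·(0.01821 + 0.09011·e^(−0.04·T));  sugar = (target − residual)·4.0·V
residual = 14.695·(0.01821 + 0.09011·e^(−0.04·20.3)) = 0.8555
sugar = (2.6 − 0.8555)·4.0·18.2

127.0007 g


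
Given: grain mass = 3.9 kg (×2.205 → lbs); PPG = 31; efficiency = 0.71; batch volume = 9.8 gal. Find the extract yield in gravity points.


points = lbs × PPG × eff / vol
lbs = 3.9 × 2.205 = 8.5995
points = 8.5995 × 31 × 0.71 / 9.8

19.3138 points


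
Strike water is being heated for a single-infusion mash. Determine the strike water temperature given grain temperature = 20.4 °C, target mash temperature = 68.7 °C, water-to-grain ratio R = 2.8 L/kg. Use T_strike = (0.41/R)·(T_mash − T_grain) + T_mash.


T_strike = (0.41/2.8)·(68.7 − 20.4) + 68.7

75.7725 °C


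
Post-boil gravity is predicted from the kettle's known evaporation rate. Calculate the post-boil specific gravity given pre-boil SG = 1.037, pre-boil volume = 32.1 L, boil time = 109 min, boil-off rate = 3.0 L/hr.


V_post = V_pre − rate·(t/60);  SG_post = 1 + (SG_pre−1)·V_pre/V_post
V_post = 32.1 − 3.0·(109/60) = 26.6500
SG_post = 1 + (1.037 − 1)·32.1/26.6500

1.0446


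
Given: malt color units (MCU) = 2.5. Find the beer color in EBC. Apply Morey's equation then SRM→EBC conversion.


SRM = 1.4922·MCU^0.6859;  EBC = SRM·1.97
SRM = 1.4922·2.5^0.6859 = 2.7975
EBC = 2.7975·1.97

5.5111 EBC


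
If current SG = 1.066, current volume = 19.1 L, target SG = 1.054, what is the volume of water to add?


V_water = V·((SG_curr − 1)/(SG_target − 1) − 1)
V_water = 19.1·((1.066 − 1)/(1.054 − 1) − 1)

4.2444 L


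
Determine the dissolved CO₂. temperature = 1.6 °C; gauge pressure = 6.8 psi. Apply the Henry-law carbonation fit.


vols = (P + 14.695)·(0.01821 + 0.09011·e^(−0.04·T))
vols = (6.8 + 14.695)·(0.01821 + 0.09011·e^(−0.04·1.6))

2.2083 volumes


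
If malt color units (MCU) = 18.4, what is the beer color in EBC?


SRM = 1.4922·MCU^0.6859;  EBC = SRM·1.97
SRM = 1.4922·18.4^0.6859 = 10.9993
EBC = 10.9993·1.97

21.6686 EBC


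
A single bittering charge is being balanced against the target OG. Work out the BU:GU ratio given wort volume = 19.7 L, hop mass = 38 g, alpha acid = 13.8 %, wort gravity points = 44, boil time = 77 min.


U = 1.65·0.000125^(GP/1000)·(1−e^(−0.04t))/4.15;  IBU = (α/100)·m·U·1000/V;  BU:GU = IBU/GP
U = 1.65·0.000125^(44/1000)·(1−e^(−0.04·77))/4.15 = 0.2554
IBU = (13.8/100)·38·0.2554·1000/19.7 = 67.9929
BU:GU = 67.9929/44

1.5453


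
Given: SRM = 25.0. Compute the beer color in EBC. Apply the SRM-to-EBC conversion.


EBC = SRM · 1.97
EBC = 25.0 · 1.97

49.2500 EBC


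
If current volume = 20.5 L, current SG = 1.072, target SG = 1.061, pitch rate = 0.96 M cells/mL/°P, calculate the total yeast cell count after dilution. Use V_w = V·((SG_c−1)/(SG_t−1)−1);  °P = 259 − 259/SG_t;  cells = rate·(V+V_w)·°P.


V_w = 20.5·((1.072−1)/(1.061−1)−1) = 3.6967
V_final = 20.5 + 3.6967 = 24.1967
°P = 259 − 259/1.061 = 14.8907
cells = 0.96·24.1967·14.8907

345.8932 billion cells
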